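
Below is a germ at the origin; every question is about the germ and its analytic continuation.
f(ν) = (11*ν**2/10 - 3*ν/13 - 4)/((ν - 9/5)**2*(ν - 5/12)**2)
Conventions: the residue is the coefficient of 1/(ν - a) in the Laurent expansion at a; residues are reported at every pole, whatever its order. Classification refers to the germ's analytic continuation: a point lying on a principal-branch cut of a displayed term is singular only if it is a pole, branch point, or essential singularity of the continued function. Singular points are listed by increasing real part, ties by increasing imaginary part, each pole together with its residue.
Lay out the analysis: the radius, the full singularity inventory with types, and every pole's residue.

Denominator factor (ν - 9/5)^2: pole of order 2 at 9/5, modulus 9/5.
Denominator factor (ν - 5/12)^2: pole of order 2 at 5/12, modulus 5/12.
The radius of convergence is the smallest modulus among the singular points: 5/12.
At the order-2 pole 5/12 set g(ν) = (ν - (5/12))^2*f(ν) = (11*ν**2/10 - 3*ν/13 - 4)/(ν - 9/5)**2.
Order-2 pole: residue = g'(a); g'(5/12) = -19267200/7433231, so the residue is -19267200/7433231.
At the order-2 pole 9/5 set g(ν) = (ν - (9/5))^2*f(ν) = (11*ν**2/10 - 3*ν/13 - 4)/(ν - 5/12)**2.
Order-2 pole: residue = g'(a); g'(9/5) = 19267200/7433231, so the residue is 19267200/7433231.
List the singular points by increasing real part (a conjugate pair: the negative imaginary part first).

Radius of convergence at 0: 5/12.
At 5/12: a pole of order 2; residue -19267200/7433231.
At 9/5: a pole of order 2; residue 19267200/7433231.


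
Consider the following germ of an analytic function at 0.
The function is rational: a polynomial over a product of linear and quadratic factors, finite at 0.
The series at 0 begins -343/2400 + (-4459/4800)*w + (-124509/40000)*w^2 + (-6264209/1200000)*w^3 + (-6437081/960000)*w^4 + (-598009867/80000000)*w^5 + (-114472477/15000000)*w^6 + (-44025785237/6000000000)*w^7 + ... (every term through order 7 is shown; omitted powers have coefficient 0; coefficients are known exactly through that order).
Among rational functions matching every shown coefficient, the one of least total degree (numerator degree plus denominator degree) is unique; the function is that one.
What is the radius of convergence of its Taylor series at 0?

The radius of convergence is 10/7.

No rational of total degree below 5 reproduces all 8 coefficients; solving the [2/3] Pade equations on them gives f(w) = (4*w**2 + 11*w/6 + 5/12)/(w - 10/7)**3, whose expansion matches every shown term.
Denominator factor (w - 10/7)^3: pole of order 3 at 10/7, modulus 10/7.
The radius of convergence is the smallest modulus among the singular points: 10/7.


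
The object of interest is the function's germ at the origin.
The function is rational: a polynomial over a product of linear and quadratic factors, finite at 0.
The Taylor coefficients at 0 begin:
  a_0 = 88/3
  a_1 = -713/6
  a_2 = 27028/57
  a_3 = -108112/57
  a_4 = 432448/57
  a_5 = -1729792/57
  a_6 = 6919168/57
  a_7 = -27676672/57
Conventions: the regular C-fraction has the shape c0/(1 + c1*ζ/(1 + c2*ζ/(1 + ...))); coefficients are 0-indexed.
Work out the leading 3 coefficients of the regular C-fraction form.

Taylor coefficients (read off): a_0 = 88/3, a_1 = -713/6, a_2 = 27028/57.
c0 = a_0 = 88/3. Peel one level at a time: if S = 1 + c*ζ/S' with S'(0) = 1, then c is the ζ-coefficient of S and S' = c*ζ/(S - 1).
S_1 = c0/f = 1 + (713/176)*ζ + (145155/588544)*ζ^2 + ...; c1 = 713/176.
S_2 = c1*ζ/(S_1 - 1) = 1 + (-145155/2384272)*ζ + ...; c2 = -145155/2384272.

The regular C-fraction coefficients are [88/3, 713/176, -145155/2384272].


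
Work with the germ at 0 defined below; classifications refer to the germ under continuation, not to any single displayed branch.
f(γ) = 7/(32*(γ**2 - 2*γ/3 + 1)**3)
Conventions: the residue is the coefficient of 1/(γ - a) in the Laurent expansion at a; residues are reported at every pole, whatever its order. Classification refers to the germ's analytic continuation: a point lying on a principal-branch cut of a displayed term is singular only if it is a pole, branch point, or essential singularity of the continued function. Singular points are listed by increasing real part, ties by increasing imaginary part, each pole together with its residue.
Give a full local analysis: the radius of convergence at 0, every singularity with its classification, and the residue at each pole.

Denominator factor (γ**2 - 2*γ/3 + 1)^3: discriminant -32/9, complex-conjugate roots (1/3) + ((2/3)*sqrt(2))*i and (1/3) - ((2/3)*sqrt(2))*i; poles of order 3, moduli 1 and 1.
The radius of convergence is the smallest modulus among the singular points: 1.
The factor γ**2 - 2*γ/3 + 1 splits as (γ - a)(γ - a') with a = (1/3) - ((2/3)*sqrt(2))*i, a' = (1/3) + ((2/3)*sqrt(2))*i. At the order-3 pole a set g(γ) = (γ - a)^3*f(γ) = [7/32] / (γ - a')^3.
Order-3 pole: residue = g''(a)/2; g''((1/3) - ((2/3)*sqrt(2))*i) = ((5103/65536)*sqrt(2))*i, so the residue is ((5103/131072)*sqrt(2))*i.
The factor γ**2 - 2*γ/3 + 1 splits as (γ - a)(γ - a') with a = (1/3) + ((2/3)*sqrt(2))*i, a' = (1/3) - ((2/3)*sqrt(2))*i. At the order-3 pole a set g(γ) = (γ - a)^3*f(γ) = [7/32] / (γ - a')^3.
Order-3 pole: residue = g''(a)/2; g''((1/3) + ((2/3)*sqrt(2))*i) = -((5103/65536)*sqrt(2))*i, so the residue is -((5103/131072)*sqrt(2))*i.
List the singular points by increasing real part (a conjugate pair: the negative imaginary part first).

Radius of convergence at 0: 1.
At (1/3) - ((2/3)*sqrt(2))*i: a pole of order 3; residue ((5103/131072)*sqrt(2))*i.
At (1/3) + ((2/3)*sqrt(2))*i: a pole of order 3; residue -((5103/131072)*sqrt(2))*i.


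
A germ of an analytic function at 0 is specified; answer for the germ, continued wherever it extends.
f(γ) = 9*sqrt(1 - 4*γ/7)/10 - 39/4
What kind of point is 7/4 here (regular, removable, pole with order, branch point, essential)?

The term (9/10)*sqrt(1 - γ/(7/4)) has argument 1 - 7/4/(7/4) = 0 at 7/4: a square-root (algebraic, two-sheeted) branch point; the remaining terms are analytic or single-valued there.

The point is an algebraic (square-root) branch point.


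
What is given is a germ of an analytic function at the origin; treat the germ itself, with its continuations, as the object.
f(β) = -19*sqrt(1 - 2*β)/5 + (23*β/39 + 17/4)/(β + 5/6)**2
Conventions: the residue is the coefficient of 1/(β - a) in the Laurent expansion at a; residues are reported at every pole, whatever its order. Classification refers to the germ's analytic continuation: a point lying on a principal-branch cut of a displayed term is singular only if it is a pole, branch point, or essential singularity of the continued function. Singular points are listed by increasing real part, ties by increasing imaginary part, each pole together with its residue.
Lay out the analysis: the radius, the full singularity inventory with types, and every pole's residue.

Denominator factor (β + 5/6)^2: pole of order 2 at -5/6, modulus 5/6.
Branch term (-19/5)*sqrt(1 - β/(1/2)): its argument vanishes at β = 1/2, a square-root branch point, modulus 1/2.
The radius of convergence is the smallest modulus among the singular points: 1/2.
The branch term is analytic at -5/6 and contributes nothing to the residue; only the rational part matters.
At the order-2 pole -5/6 set g(β) = (β - (-5/6))^2*(rational part) = 23*β/39 + 17/4.
Order-2 pole: residue = g'(a); g'(-5/6) = 23/39, so the residue is 23/39.
List the singular points by increasing real part (a conjugate pair: the negative imaginary part first).

Radius of convergence at 0: 1/2.
At -5/6: a pole of order 2; residue 23/39.
At 1/2: an algebraic (square-root) branch point.


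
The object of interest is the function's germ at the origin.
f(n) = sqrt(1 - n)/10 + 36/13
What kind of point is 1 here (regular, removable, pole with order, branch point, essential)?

The term (1/10)*sqrt(1 - n/(1)) has argument 1 - 1/(1) = 0 at 1: a square-root (algebraic, two-sheeted) branch point; the remaining terms are analytic or single-valued there.

The point is an algebraic (square-root) branch point.


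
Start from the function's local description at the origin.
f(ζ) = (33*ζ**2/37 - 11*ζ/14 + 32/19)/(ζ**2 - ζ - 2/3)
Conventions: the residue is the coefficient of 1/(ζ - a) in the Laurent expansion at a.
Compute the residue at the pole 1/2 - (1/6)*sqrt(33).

The factor ζ**2 - ζ - 2/3 splits as (ζ - a)(ζ - a') with a = 1/2 - (1/6)*sqrt(33), a' = 1/2 + (1/6)*sqrt(33). At the order-1 pole a set g(ζ) = (ζ - a)*f(ζ) = [33*ζ**2/37 - 11*ζ/14 + 32/19] / (ζ - a').
Simple pole: residue = g(a) at a = 1/2 - (1/6)*sqrt(33), which is 55/1036 - (45901/216524)*sqrt(33).

The residue is 55/1036 - (45901/216524)*sqrt(33).


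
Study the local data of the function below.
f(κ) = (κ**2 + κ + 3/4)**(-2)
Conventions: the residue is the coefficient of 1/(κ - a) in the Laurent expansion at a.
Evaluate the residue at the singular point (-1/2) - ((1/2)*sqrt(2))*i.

The residue is ((1/2)*sqrt(2))*i.

The factor κ**2 + κ + 3/4 splits as (κ - a)(κ - a') with a = (-1/2) - ((1/2)*sqrt(2))*i, a' = (-1/2) + ((1/2)*sqrt(2))*i. At the order-2 pole a set g(κ) = (κ - a)^2*f(κ) = [1] / (κ - a')^2.
Order-2 pole: residue = g'(a); g'((-1/2) - ((1/2)*sqrt(2))*i) = ((1/2)*sqrt(2))*i, so the residue is ((1/2)*sqrt(2))*i.


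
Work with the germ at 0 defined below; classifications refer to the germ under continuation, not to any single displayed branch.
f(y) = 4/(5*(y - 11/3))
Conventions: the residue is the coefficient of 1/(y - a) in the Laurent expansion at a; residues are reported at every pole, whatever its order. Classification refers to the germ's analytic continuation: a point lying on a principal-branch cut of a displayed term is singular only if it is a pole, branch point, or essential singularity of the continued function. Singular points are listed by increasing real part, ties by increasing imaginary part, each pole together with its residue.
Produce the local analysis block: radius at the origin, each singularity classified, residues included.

Denominator factor (y - 11/3): pole of order 1 at 11/3, modulus 11/3.
The radius of convergence is the smallest modulus among the singular points: 11/3.
At the order-1 pole 11/3 set g(y) = (y - (11/3))*f(y) = 4/5.
Simple pole: residue = g(a) at a = 11/3, which is 4/5.

Radius of convergence at 0: 11/3.
At 11/3: a pole of order 1; residue 4/5.


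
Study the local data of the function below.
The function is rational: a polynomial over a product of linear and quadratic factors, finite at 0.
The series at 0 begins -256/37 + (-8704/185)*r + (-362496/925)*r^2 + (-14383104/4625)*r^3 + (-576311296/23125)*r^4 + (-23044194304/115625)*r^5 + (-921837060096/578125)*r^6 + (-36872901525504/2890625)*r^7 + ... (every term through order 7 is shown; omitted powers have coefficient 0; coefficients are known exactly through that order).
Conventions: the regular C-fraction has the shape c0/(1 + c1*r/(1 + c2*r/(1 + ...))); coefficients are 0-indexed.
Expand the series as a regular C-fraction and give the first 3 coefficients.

Taylor coefficients (read off): a_0 = -256/37, a_1 = -8704/185, a_2 = -362496/925.
c0 = a_0 = -256/37. Peel one level at a time: if S = 1 + c*r/S' with S'(0) = 1, then c is the r-coefficient of S and S' = c*r/(S - 1).
S_1 = c0/f = 1 + (-34/5)*r + (-52/5)*r^2 + ...; c1 = -34/5.
S_2 = c1*r/(S_1 - 1) = 1 + (-26/17)*r + ...; c2 = -26/17.

The regular C-fraction coefficients are [-256/37, -34/5, -26/17].


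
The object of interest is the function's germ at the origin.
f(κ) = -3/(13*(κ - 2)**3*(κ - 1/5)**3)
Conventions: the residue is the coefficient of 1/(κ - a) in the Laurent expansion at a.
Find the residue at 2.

The residue is -6250/85293.

At the order-3 pole 2 set g(κ) = (κ - (2))^3*f(κ) = -3/(13*(κ - 1/5)**3).
Order-3 pole: residue = g''(a)/2; g''(2) = -12500/85293, so the residue is -6250/85293.


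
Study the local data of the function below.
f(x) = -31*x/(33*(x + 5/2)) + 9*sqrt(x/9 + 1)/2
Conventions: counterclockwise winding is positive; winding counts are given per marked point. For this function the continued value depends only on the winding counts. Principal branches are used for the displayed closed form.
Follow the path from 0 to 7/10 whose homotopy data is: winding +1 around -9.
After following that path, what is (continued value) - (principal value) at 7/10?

Continued minus principal equals -(3/10)*sqrt(970).

The rational part is single-valued and drops out of the difference; each branch term changes only by its own monodromy.
(9/2)*sqrt(1 - x/(-9)): winding +1 is odd, the square root flips sign, contributing -2*(9/2)*sqrt(1 - (7/10)/(-9)) = -2*(9/2)*sqrt(97/90) = -(3/10)*sqrt(970).
Summing the contributions at x = 7/10 gives -(3/10)*sqrt(970).


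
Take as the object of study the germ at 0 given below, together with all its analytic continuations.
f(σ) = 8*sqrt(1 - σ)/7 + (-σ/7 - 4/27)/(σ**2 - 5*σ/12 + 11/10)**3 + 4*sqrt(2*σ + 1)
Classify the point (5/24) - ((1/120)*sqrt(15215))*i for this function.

The point is a pole of order 3.

The denominator factor σ**2 - 5*σ/12 + 11/10 vanishes at (5/24) - ((1/120)*sqrt(15215))*i and appears to the power 3; the numerator there equals (-269/1512) + ((1/840)*sqrt(15215))*i, nonzero, and no other factor vanishes.
The branch terms are analytic at this point.
Hence a pole whose order is the multiplicity, 3.


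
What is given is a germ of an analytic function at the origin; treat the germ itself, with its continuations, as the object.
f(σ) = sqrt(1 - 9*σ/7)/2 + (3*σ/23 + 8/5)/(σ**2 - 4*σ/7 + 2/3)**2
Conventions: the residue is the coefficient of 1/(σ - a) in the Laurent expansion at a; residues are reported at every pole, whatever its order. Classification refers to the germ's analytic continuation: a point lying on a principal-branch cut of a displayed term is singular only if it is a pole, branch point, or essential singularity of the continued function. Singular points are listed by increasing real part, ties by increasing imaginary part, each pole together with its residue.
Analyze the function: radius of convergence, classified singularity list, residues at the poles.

Denominator factor (σ**2 - 4*σ/7 + 2/3)^2: discriminant -344/147, complex-conjugate roots (2/7) + ((1/21)*sqrt(258))*i and (2/7) - ((1/21)*sqrt(258))*i; poles of order 2, moduli (1/3)*sqrt(6) and (1/3)*sqrt(6).
Branch term (1/2)*sqrt(1 - σ/(7/9)): its argument vanishes at σ = 7/9, a square-root branch point, modulus 7/9.
The radius of convergence is the smallest modulus among the singular points: 7/9.
The branch term is analytic at (2/7) - ((1/21)*sqrt(258))*i and contributes nothing to the residue; only the rational part matters.
The factor σ**2 - 4*σ/7 + 2/3 splits as (σ - a)(σ - a') with a = (2/7) - ((1/21)*sqrt(258))*i, a' = (2/7) + ((1/21)*sqrt(258))*i. At the order-2 pole a set g(σ) = (σ - a)^2*(rational part) = [3*σ/23 + 8/5] / (σ - a')^2.
Order-2 pole: residue = g'(a); g'((2/7) - ((1/21)*sqrt(258))*i) = ((96873/1701080)*sqrt(258))*i, so the residue is ((96873/1701080)*sqrt(258))*i.
The branch term is analytic at (2/7) + ((1/21)*sqrt(258))*i and contributes nothing to the residue; only the rational part matters.
The factor σ**2 - 4*σ/7 + 2/3 splits as (σ - a)(σ - a') with a = (2/7) + ((1/21)*sqrt(258))*i, a' = (2/7) - ((1/21)*sqrt(258))*i. At the order-2 pole a set g(σ) = (σ - a)^2*(rational part) = [3*σ/23 + 8/5] / (σ - a')^2.
Order-2 pole: residue = g'(a); g'((2/7) + ((1/21)*sqrt(258))*i) = -((96873/1701080)*sqrt(258))*i, so the residue is -((96873/1701080)*sqrt(258))*i.
List the singular points by increasing real part (a conjugate pair: the negative imaginary part first).

Radius of convergence at 0: 7/9.
At (2/7) - ((1/21)*sqrt(258))*i: a pole of order 2; residue ((96873/1701080)*sqrt(258))*i.
At (2/7) + ((1/21)*sqrt(258))*i: a pole of order 2; residue -((96873/1701080)*sqrt(258))*i.
At 7/9: an algebraic (square-root) branch point.


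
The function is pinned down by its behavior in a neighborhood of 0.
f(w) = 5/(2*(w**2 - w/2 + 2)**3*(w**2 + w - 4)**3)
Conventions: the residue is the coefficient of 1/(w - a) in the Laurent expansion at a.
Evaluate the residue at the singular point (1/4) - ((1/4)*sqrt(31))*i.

The residue is (-31085/21233664) - ((50723425/210857361408)*sqrt(31))*i.


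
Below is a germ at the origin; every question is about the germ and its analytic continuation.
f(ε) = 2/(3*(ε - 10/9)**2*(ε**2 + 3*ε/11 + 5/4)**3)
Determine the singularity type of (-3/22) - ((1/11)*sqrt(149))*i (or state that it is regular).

The denominator factor ε**2 + 3*ε/11 + 5/4 vanishes at (-3/22) - ((1/11)*sqrt(149))*i and appears to the power 3; the numerator there equals 2/3, nonzero, and no other factor vanishes.
Hence a pole whose order is the multiplicity, 3.

The point is a pole of order 3.


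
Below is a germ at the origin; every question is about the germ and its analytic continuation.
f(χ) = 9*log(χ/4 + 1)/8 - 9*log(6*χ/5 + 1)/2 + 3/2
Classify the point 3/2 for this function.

There is no denominator, hence no pole anywhere.
Branch term log(1 - χ/(-4)): argument at 3/2 is 11/8, nonzero, so 3/2 is not its branch point (a point on a principal cut is still regular for the continued germ).
Branch term log(1 - χ/(-5/6)): argument at 3/2 is 14/5, nonzero, so 3/2 is not its branch point (a point on a principal cut is still regular for the continued germ).
So the germ continues analytically to 3/2.

The point is a regular point.


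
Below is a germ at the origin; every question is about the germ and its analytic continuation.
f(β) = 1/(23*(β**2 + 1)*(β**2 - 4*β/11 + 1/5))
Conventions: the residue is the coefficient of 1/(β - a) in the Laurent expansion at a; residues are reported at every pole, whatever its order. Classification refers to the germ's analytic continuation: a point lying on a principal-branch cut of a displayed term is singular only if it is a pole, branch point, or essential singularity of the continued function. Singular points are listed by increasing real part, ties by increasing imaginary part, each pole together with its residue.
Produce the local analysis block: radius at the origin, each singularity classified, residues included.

Radius of convergence at 0: (1/5)*sqrt(5).
At -(1)*i: a pole of order 1; residue (275/26864) - (605/26864)*i.
At (1)*i: a pole of order 1; residue (275/26864) + (605/26864)*i.
At (2/11) - ((1/55)*sqrt(505))*i: a pole of order 1; residue (-275/26864) + ((7205/2713264)*sqrt(505))*i.
At (2/11) + ((1/55)*sqrt(505))*i: a pole of order 1; residue (-275/26864) - ((7205/2713264)*sqrt(505))*i.

Denominator factor (β**2 - 4*β/11 + 1/5): discriminant -404/605, complex-conjugate roots (2/11) + ((1/55)*sqrt(505))*i and (2/11) - ((1/55)*sqrt(505))*i; poles of order 1, moduli (1/5)*sqrt(5) and (1/5)*sqrt(5).
Denominator factor (β**2 + 1): discriminant -4, complex-conjugate roots (1)*i and -(1)*i; poles of order 1, moduli 1 and 1.
The radius of convergence is the smallest modulus among the singular points: (1/5)*sqrt(5).
The factor β**2 + 1 splits as (β - a)(β - a') with a = -(1)*i, a' = (1)*i. At the order-1 pole a set g(β) = (β - a)*f(β) = [1/(23*(β**2 - 4*β/11 + 1/5))] / (β - a').
Simple pole: residue = g(a) at a = -(1)*i, which is (275/26864) - (605/26864)*i.
The factor β**2 + 1 splits as (β - a)(β - a') with a = (1)*i, a' = -(1)*i. At the order-1 pole a set g(β) = (β - a)*f(β) = [1/(23*(β**2 - 4*β/11 + 1/5))] / (β - a').
Simple pole: residue = g(a) at a = (1)*i, which is (275/26864) + (605/26864)*i.
The factor β**2 - 4*β/11 + 1/5 splits as (β - a)(β - a') with a = (2/11) - ((1/55)*sqrt(505))*i, a' = (2/11) + ((1/55)*sqrt(505))*i. At the order-1 pole a set g(β) = (β - a)*f(β) = [1/(23*(β**2 + 1))] / (β - a').
Simple pole: residue = g(a) at a = (2/11) - ((1/55)*sqrt(505))*i, which is (-275/26864) + ((7205/2713264)*sqrt(505))*i.
The factor β**2 - 4*β/11 + 1/5 splits as (β - a)(β - a') with a = (2/11) + ((1/55)*sqrt(505))*i, a' = (2/11) - ((1/55)*sqrt(505))*i. At the order-1 pole a set g(β) = (β - a)*f(β) = [1/(23*(β**2 + 1))] / (β - a').
Simple pole: residue = g(a) at a = (2/11) + ((1/55)*sqrt(505))*i, which is (-275/26864) - ((7205/2713264)*sqrt(505))*i.
List the singular points by increasing real part (a conjugate pair: the negative imaginary part first).


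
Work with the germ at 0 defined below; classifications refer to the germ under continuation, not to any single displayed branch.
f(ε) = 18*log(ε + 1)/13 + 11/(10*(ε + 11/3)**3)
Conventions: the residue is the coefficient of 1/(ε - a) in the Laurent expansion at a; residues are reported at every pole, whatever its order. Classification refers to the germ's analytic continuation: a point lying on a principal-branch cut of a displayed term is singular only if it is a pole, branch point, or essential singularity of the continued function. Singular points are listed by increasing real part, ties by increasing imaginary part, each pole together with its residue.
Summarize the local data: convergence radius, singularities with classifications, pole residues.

Radius of convergence at 0: 1.
At -11/3: a pole of order 3; residue 0.
At -1: a logarithmic branch point.

Denominator factor (ε + 11/3)^3: pole of order 3 at -11/3, modulus 11/3.
Branch term (18/13)*log(1 - ε/(-1)): its argument vanishes at ε = -1, a logarithmic branch point, modulus 1.
The radius of convergence is the smallest modulus among the singular points: 1.
The branch term is analytic at -11/3 and contributes nothing to the residue; only the rational part matters.
At the order-3 pole -11/3 set g(ε) = (ε - (-11/3))^3*(rational part) = 11/10.
Order-3 pole: residue = g''(a)/2; g''(-11/3) = 0, so the residue is 0.
List the singular points by increasing real part (a conjugate pair: the negative imaginary part first).


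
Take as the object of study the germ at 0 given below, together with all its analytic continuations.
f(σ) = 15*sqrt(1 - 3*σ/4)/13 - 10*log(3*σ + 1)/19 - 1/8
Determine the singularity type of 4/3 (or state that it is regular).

The term (15/13)*sqrt(1 - σ/(4/3)) has argument 1 - 4/3/(4/3) = 0 at 4/3: a square-root (algebraic, two-sheeted) branch point; the remaining terms are analytic or single-valued there.

The point is an algebraic (square-root) branch point.


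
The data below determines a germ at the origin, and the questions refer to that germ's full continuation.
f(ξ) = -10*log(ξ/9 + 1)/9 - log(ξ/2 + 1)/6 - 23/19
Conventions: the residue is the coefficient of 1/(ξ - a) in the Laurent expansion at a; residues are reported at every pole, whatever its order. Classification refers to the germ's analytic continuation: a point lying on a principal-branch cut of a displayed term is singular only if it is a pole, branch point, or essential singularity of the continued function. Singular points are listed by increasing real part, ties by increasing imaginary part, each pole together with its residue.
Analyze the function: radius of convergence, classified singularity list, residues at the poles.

Branch term (-1/6)*log(1 - ξ/(-2)): its argument vanishes at ξ = -2, a logarithmic branch point, modulus 2.
Branch term (-10/9)*log(1 - ξ/(-9)): its argument vanishes at ξ = -9, a logarithmic branch point, modulus 9.
The radius of convergence is the smallest modulus among the singular points: 2.
List the singular points by increasing real part (a conjugate pair: the negative imaginary part first).

Radius of convergence at 0: 2.
At -9: a logarithmic branch point.
At -2: a logarithmic branch point.


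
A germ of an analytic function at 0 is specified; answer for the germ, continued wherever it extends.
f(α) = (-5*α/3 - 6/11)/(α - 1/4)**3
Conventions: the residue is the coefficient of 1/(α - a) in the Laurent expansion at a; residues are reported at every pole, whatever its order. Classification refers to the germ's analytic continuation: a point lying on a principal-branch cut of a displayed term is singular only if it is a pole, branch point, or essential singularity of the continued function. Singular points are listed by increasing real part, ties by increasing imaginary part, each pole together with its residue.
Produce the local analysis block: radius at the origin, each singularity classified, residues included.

Radius of convergence at 0: 1/4.
At 1/4: a pole of order 3; residue 0.

Denominator factor (α - 1/4)^3: pole of order 3 at 1/4, modulus 1/4.
The radius of convergence is the smallest modulus among the singular points: 1/4.
At the order-3 pole 1/4 set g(α) = (α - (1/4))^3*f(α) = -5*α/3 - 6/11.
Order-3 pole: residue = g''(a)/2; g''(1/4) = 0, so the residue is 0.


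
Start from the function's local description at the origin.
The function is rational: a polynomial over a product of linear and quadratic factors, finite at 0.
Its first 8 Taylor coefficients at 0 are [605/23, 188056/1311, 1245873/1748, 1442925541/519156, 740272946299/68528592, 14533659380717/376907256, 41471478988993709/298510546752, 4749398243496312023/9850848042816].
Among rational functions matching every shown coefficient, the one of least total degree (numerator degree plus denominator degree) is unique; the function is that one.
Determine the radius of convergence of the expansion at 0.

No rational of total degree below 5 reproduces all 8 coefficients; solving the [1/4] Pade equations on them gives f(ξ) = (-16*ξ/19 - 20/23)/((ξ - 6/11)**2*(ξ**2 + ξ/11 - 1/9)), whose expansion matches every shown term.
Denominator factor (ξ**2 + ξ/11 - 1/9): discriminant 493/1089, real irrational roots -1/22 + (1/66)*sqrt(493) and -1/22 - (1/66)*sqrt(493); poles of order 1, moduli -1/22 + (1/66)*sqrt(493) and 1/22 + (1/66)*sqrt(493).
Denominator factor (ξ - 6/11)^2: pole of order 2 at 6/11, modulus 6/11.
The radius of convergence is the smallest modulus among the singular points: -1/22 + (1/66)*sqrt(493).

The radius of convergence is -1/22 + (1/66)*sqrt(493).


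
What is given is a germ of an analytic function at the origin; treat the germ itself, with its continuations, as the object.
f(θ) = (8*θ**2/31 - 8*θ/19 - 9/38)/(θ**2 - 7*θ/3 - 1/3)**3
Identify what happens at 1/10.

Denominator factors: θ**2 - 7*θ/3 - 1/3 = -167/300 at θ = 1/10 — none vanishes.
So the germ continues analytically to 1/10.

The point is a regular point.


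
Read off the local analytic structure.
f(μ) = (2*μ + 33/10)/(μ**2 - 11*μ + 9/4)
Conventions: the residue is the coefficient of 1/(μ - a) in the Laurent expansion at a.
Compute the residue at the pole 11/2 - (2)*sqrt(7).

The residue is 1 - (143/280)*sqrt(7).

The factor μ**2 - 11*μ + 9/4 splits as (μ - a)(μ - a') with a = 11/2 - (2)*sqrt(7), a' = 11/2 + (2)*sqrt(7). At the order-1 pole a set g(μ) = (μ - a)*f(μ) = [2*μ + 33/10] / (μ - a').
Simple pole: residue = g(a) at a = 11/2 - (2)*sqrt(7), which is 1 - (143/280)*sqrt(7).


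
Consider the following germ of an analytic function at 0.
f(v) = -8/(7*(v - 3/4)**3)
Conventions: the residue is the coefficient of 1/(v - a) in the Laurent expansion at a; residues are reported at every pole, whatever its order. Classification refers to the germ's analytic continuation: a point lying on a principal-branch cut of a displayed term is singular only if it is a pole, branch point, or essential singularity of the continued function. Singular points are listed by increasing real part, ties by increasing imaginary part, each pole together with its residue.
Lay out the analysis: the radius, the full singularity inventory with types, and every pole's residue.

Denominator factor (v - 3/4)^3: pole of order 3 at 3/4, modulus 3/4.
The radius of convergence is the smallest modulus among the singular points: 3/4.
At the order-3 pole 3/4 set g(v) = (v - (3/4))^3*f(v) = -8/7.
Order-3 pole: residue = g''(a)/2; g''(3/4) = 0, so the residue is 0.

Radius of convergence at 0: 3/4.
At 3/4: a pole of order 3; residue 0.


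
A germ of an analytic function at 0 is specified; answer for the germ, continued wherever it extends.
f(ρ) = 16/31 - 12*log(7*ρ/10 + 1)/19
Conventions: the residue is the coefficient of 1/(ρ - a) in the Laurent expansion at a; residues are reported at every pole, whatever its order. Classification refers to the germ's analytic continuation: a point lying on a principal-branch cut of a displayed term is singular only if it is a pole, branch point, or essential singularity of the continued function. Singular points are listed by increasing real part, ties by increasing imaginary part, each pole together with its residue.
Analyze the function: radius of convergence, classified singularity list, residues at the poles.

Radius of convergence at 0: 10/7.
At -10/7: a logarithmic branch point.

Branch term (-12/19)*log(1 - ρ/(-10/7)): its argument vanishes at ρ = -10/7, a logarithmic branch point, modulus 10/7.
The radius of convergence is the smallest modulus among the singular points: 10/7.


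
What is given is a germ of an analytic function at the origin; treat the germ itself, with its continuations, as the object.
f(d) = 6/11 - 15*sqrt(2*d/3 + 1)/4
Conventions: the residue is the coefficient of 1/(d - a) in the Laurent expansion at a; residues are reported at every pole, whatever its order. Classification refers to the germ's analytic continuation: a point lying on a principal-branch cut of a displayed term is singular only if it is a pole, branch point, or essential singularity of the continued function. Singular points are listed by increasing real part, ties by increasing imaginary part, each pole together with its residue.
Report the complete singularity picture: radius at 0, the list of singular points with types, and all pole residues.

Branch term (-15/4)*sqrt(1 - d/(-3/2)): its argument vanishes at d = -3/2, a square-root branch point, modulus 3/2.
The radius of convergence is the smallest modulus among the singular points: 3/2.

Radius of convergence at 0: 3/2.
At -3/2: an algebraic (square-root) branch point.


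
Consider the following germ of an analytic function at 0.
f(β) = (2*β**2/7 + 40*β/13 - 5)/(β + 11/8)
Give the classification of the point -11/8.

The point is a pole of order 1.

The denominator factor β + 11/8 vanishes at -11/8 and appears to the power 1; the numerator there equals -25307/2912, nonzero, and no other factor vanishes.
Hence a pole whose order is the multiplicity, 1.


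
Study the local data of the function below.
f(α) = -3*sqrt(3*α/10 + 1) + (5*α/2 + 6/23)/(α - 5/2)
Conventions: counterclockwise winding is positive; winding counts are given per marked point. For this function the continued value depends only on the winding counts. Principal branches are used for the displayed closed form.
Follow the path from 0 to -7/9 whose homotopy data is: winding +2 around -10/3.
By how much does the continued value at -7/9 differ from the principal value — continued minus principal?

Continued minus principal equals 0.

The rational part is single-valued and drops out of the difference; each branch term changes only by its own monodromy.
(-3)*sqrt(1 - α/(-10/3)): winding +2 is even, the square root returns to the same sheet, contribution 0.
Summing the contributions at α = -7/9 gives 0.


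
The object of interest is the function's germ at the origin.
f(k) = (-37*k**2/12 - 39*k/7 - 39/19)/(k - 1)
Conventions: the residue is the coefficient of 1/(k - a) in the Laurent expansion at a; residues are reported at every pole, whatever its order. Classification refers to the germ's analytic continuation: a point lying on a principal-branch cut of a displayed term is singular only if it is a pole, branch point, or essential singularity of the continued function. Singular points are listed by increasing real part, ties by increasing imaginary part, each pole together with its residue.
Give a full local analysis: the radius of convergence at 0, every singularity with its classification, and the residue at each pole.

Radius of convergence at 0: 1.
At 1: a pole of order 1; residue -17089/1596.

Denominator factor (k - 1): pole of order 1 at 1, modulus 1.
The radius of convergence is the smallest modulus among the singular points: 1.
At the order-1 pole 1 set g(k) = (k - (1))*f(k) = -37*k**2/12 - 39*k/7 - 39/19.
Simple pole: residue = g(a) at a = 1, which is -17089/1596.


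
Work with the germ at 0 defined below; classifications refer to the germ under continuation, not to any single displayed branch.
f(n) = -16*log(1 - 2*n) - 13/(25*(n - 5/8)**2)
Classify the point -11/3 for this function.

Denominator factors: n - 5/8 = -103/24 at n = -11/3 — none vanishes.
Branch term log(1 - n/(1/2)): argument at -11/3 is 25/3, nonzero, so -11/3 is not its branch point (a point on a principal cut is still regular for the continued germ).
So the germ continues analytically to -11/3.

The point is a regular point.


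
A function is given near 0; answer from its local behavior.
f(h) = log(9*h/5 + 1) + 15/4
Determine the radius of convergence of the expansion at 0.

The radius of convergence is 5/9.

Branch term (1)*log(1 - h/(-5/9)): its argument vanishes at h = -5/9, a logarithmic branch point, modulus 5/9.
The radius of convergence is the smallest modulus among the singular points: 5/9.


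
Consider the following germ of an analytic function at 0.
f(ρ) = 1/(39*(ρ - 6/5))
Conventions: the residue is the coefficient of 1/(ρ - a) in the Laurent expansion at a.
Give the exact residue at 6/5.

At the order-1 pole 6/5 set g(ρ) = (ρ - (6/5))*f(ρ) = 1/39.
Simple pole: residue = g(a) at a = 6/5, which is 1/39.

The residue is 1/39.


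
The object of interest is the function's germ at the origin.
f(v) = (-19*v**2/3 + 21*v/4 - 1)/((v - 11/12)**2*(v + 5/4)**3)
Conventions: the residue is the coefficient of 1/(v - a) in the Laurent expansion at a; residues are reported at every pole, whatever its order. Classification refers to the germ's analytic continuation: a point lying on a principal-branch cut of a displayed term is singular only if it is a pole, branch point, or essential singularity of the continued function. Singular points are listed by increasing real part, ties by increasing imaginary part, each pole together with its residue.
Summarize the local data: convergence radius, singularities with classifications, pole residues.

Denominator factor (v + 5/4)^3: pole of order 3 at -5/4, modulus 5/4.
Denominator factor (v - 11/12)^2: pole of order 2 at 11/12, modulus 11/12.
The radius of convergence is the smallest modulus among the singular points: 11/12.
At the order-3 pole -5/4 set g(v) = (v - (-5/4))^3*f(v) = (-19*v**2/3 + 21*v/4 - 1)/(v - 11/12)**2.
Order-3 pole: residue = g''(a)/2; g''(-5/4) = 23988/28561, so the residue is 11994/28561.
At the order-2 pole 11/12 set g(v) = (v - (11/12))^2*f(v) = (-19*v**2/3 + 21*v/4 - 1)/(v + 5/4)**3.
Order-2 pole: residue = g'(a); g'(11/12) = -11994/28561, so the residue is -11994/28561.
List the singular points by increasing real part (a conjugate pair: the negative imaginary part first).

Radius of convergence at 0: 11/12.
At -5/4: a pole of order 3; residue 11994/28561.
At 11/12: a pole of order 2; residue -11994/28561.


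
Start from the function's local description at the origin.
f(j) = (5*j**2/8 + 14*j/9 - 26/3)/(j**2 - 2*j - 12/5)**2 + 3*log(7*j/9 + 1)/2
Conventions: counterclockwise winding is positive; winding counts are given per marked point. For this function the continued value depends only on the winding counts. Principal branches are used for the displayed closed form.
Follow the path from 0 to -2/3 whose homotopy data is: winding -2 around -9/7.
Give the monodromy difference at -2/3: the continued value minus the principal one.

The rational part is single-valued and drops out of the difference; each branch term changes only by its own monodromy.
(3/2)*log(1 - j/(-9/7)): each positive loop around -9/7 adds 2*pi*i to the log, so winding -2 contributes (3/2)*(-2)*2*pi*i = -(6)*pi*i.
Summing the contributions at j = -2/3 gives -(6)*pi*i.

Continued minus principal equals -(6)*pi*i.


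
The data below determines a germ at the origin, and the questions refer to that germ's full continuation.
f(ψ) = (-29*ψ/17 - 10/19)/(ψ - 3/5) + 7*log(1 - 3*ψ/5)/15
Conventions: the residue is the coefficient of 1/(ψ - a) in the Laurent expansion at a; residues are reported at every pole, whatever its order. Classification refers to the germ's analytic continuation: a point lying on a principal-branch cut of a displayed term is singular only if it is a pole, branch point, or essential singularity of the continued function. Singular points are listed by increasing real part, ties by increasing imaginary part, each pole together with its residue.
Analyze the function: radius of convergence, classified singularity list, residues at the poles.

Denominator factor (ψ - 3/5): pole of order 1 at 3/5, modulus 3/5.
Branch term (7/15)*log(1 - ψ/(5/3)): its argument vanishes at ψ = 5/3, a logarithmic branch point, modulus 5/3.
The radius of convergence is the smallest modulus among the singular points: 3/5.
The branch term is analytic at 3/5 and contributes nothing to the residue; only the rational part matters.
At the order-1 pole 3/5 set g(ψ) = (ψ - (3/5))*(rational part) = -29*ψ/17 - 10/19.
Simple pole: residue = g(a) at a = 3/5, which is -2503/1615.
List the singular points by increasing real part (a conjugate pair: the negative imaginary part first).

Radius of convergence at 0: 3/5.
At 3/5: a pole of order 1; residue -2503/1615.
At 5/3: a logarithmic branch point.


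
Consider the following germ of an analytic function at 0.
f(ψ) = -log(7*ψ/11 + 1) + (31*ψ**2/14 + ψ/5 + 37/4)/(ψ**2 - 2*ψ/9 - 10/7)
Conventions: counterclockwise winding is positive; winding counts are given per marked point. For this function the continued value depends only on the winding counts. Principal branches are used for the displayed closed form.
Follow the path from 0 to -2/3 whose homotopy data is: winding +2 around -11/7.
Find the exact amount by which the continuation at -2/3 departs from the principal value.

The rational part is single-valued and drops out of the difference; each branch term changes only by its own monodromy.
(-1)*log(1 - ψ/(-11/7)): each positive loop around -11/7 adds 2*pi*i to the log, so winding +2 contributes (-1)*(2)*2*pi*i = -(4)*pi*i.
Summing the contributions at ψ = -2/3 gives -(4)*pi*i.

Continued minus principal equals -(4)*pi*i.


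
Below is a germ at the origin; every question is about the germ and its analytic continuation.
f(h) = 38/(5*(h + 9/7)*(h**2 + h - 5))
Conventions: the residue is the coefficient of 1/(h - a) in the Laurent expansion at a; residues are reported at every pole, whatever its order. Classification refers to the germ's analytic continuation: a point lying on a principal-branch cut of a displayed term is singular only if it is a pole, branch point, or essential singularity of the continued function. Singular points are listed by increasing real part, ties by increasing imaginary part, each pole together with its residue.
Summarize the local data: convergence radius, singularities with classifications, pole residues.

Radius of convergence at 0: 9/7.
At -1/2 - (1/2)*sqrt(21): a pole of order 1; residue 931/1135 + (209/3405)*sqrt(21).
At -9/7: a pole of order 1; residue -1862/1135.
At -1/2 + (1/2)*sqrt(21): a pole of order 1; residue 931/1135 - (209/3405)*sqrt(21).

Denominator factor (h**2 + h - 5): discriminant 21, real irrational roots -1/2 + (1/2)*sqrt(21) and -1/2 - (1/2)*sqrt(21); poles of order 1, moduli -1/2 + (1/2)*sqrt(21) and 1/2 + (1/2)*sqrt(21).
Denominator factor (h + 9/7): pole of order 1 at -9/7, modulus 9/7.
The radius of convergence is the smallest modulus among the singular points: 9/7.
The factor h**2 + h - 5 splits as (h - a)(h - a') with a = -1/2 - (1/2)*sqrt(21), a' = -1/2 + (1/2)*sqrt(21). At the order-1 pole a set g(h) = (h - a)*f(h) = [38/(5*(h + 9/7))] / (h - a').
Simple pole: residue = g(a) at a = -1/2 - (1/2)*sqrt(21), which is 931/1135 + (209/3405)*sqrt(21).
At the order-1 pole -9/7 set g(h) = (h - (-9/7))*f(h) = 38/(5*(h**2 + h - 5)).
Simple pole: residue = g(a) at a = -9/7, which is -1862/1135.
The factor h**2 + h - 5 splits as (h - a)(h - a') with a = -1/2 + (1/2)*sqrt(21), a' = -1/2 - (1/2)*sqrt(21). At the order-1 pole a set g(h) = (h - a)*f(h) = [38/(5*(h + 9/7))] / (h - a').
Simple pole: residue = g(a) at a = -1/2 + (1/2)*sqrt(21), which is 931/1135 - (209/3405)*sqrt(21).
List the singular points by increasing real part (a conjugate pair: the negative imaginary part first).
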